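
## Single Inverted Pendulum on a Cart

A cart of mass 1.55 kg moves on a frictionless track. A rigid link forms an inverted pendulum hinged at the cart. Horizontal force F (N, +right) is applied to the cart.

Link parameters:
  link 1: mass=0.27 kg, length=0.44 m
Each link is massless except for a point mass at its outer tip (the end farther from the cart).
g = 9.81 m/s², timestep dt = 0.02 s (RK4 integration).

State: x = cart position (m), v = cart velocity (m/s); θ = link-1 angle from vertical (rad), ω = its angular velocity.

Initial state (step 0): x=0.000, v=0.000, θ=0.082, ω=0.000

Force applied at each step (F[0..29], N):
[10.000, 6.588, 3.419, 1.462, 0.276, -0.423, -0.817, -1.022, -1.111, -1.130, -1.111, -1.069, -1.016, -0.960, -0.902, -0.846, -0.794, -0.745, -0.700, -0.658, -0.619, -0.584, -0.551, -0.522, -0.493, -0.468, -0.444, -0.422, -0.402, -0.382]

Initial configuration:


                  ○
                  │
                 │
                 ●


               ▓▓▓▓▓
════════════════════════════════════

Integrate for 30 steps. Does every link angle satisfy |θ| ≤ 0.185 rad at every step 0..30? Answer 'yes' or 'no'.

apply F[0]=+10.000 → step 1: x=0.001, v=0.126, θ=0.080, ω=-0.250
apply F[1]=+6.588 → step 2: x=0.005, v=0.208, θ=0.073, ω=-0.402
apply F[2]=+3.419 → step 3: x=0.009, v=0.250, θ=0.064, ω=-0.466
apply F[3]=+1.462 → step 4: x=0.014, v=0.267, θ=0.055, ω=-0.478
apply F[4]=+0.276 → step 5: x=0.020, v=0.269, θ=0.046, ω=-0.460
apply F[5]=-0.423 → step 6: x=0.025, v=0.262, θ=0.037, ω=-0.426
apply F[6]=-0.817 → step 7: x=0.030, v=0.250, θ=0.029, ω=-0.385
apply F[7]=-1.022 → step 8: x=0.035, v=0.236, θ=0.021, ω=-0.342
apply F[8]=-1.111 → step 9: x=0.040, v=0.221, θ=0.015, ω=-0.300
apply F[9]=-1.130 → step 10: x=0.044, v=0.206, θ=0.009, ω=-0.260
apply F[10]=-1.111 → step 11: x=0.048, v=0.192, θ=0.004, ω=-0.224
apply F[11]=-1.069 → step 12: x=0.052, v=0.178, θ=0.000, ω=-0.192
apply F[12]=-1.016 → step 13: x=0.055, v=0.165, θ=-0.003, ω=-0.163
apply F[13]=-0.960 → step 14: x=0.058, v=0.153, θ=-0.006, ω=-0.137
apply F[14]=-0.902 → step 15: x=0.061, v=0.141, θ=-0.009, ω=-0.114
apply F[15]=-0.846 → step 16: x=0.064, v=0.131, θ=-0.011, ω=-0.095
apply F[16]=-0.794 → step 17: x=0.066, v=0.121, θ=-0.013, ω=-0.078
apply F[17]=-0.745 → step 18: x=0.069, v=0.112, θ=-0.014, ω=-0.063
apply F[18]=-0.700 → step 19: x=0.071, v=0.103, θ=-0.015, ω=-0.050
apply F[19]=-0.658 → step 20: x=0.073, v=0.095, θ=-0.016, ω=-0.039
apply F[20]=-0.619 → step 21: x=0.075, v=0.088, θ=-0.017, ω=-0.029
apply F[21]=-0.584 → step 22: x=0.076, v=0.081, θ=-0.017, ω=-0.021
apply F[22]=-0.551 → step 23: x=0.078, v=0.074, θ=-0.017, ω=-0.014
apply F[23]=-0.522 → step 24: x=0.079, v=0.068, θ=-0.018, ω=-0.007
apply F[24]=-0.493 → step 25: x=0.081, v=0.062, θ=-0.018, ω=-0.002
apply F[25]=-0.468 → step 26: x=0.082, v=0.057, θ=-0.018, ω=0.002
apply F[26]=-0.444 → step 27: x=0.083, v=0.052, θ=-0.018, ω=0.006
apply F[27]=-0.422 → step 28: x=0.084, v=0.047, θ=-0.018, ω=0.009
apply F[28]=-0.402 → step 29: x=0.085, v=0.042, θ=-0.017, ω=0.012
apply F[29]=-0.382 → step 30: x=0.086, v=0.038, θ=-0.017, ω=0.014
Max |angle| over trajectory = 0.082 rad; bound = 0.185 → within bound.

Answer: yes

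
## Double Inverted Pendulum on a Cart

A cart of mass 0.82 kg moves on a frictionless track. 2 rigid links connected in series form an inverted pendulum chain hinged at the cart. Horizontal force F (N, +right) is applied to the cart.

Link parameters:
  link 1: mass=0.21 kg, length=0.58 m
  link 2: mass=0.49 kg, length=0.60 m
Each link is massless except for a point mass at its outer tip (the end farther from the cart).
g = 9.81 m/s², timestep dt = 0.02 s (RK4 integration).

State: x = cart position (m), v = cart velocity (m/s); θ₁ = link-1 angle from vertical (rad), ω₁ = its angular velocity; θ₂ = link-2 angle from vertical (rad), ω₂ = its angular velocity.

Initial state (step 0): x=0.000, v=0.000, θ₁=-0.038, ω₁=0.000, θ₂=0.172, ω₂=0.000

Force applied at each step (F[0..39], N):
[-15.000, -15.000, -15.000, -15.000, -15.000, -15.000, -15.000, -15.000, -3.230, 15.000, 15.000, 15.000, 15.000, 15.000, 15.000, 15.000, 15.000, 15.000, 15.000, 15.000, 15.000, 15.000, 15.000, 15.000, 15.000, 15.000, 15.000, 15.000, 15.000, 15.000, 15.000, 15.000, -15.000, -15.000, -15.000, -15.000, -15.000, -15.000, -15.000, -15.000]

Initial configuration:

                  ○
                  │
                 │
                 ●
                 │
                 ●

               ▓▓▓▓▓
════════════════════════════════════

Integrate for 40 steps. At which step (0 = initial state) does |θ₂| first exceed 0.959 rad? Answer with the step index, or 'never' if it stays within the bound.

Answer: 34

Derivation:
apply F[0]=-15.000 → step 1: x=-0.004, v=-0.360, θ₁=-0.033, ω₁=0.453, θ₂=0.174, ω₂=0.218
apply F[1]=-15.000 → step 2: x=-0.014, v=-0.722, θ₁=-0.020, ω₁=0.922, θ₂=0.181, ω₂=0.424
apply F[2]=-15.000 → step 3: x=-0.032, v=-1.086, θ₁=0.004, ω₁=1.421, θ₂=0.191, ω₂=0.603
apply F[3]=-15.000 → step 4: x=-0.058, v=-1.454, θ₁=0.037, ω₁=1.964, θ₂=0.204, ω₂=0.742
apply F[4]=-15.000 → step 5: x=-0.091, v=-1.825, θ₁=0.083, ω₁=2.560, θ₂=0.220, ω₂=0.830
apply F[5]=-15.000 → step 6: x=-0.131, v=-2.195, θ₁=0.140, ω₁=3.209, θ₂=0.237, ω₂=0.864
apply F[6]=-15.000 → step 7: x=-0.178, v=-2.558, θ₁=0.211, ω₁=3.888, θ₂=0.255, ω₂=0.858
apply F[7]=-15.000 → step 8: x=-0.233, v=-2.900, θ₁=0.296, ω₁=4.547, θ₂=0.272, ω₂=0.854
apply F[8]=-3.230 → step 9: x=-0.292, v=-2.953, θ₁=0.388, ω₁=4.724, θ₂=0.289, ω₂=0.885
apply F[9]=+15.000 → step 10: x=-0.347, v=-2.614, θ₁=0.479, ω₁=4.374, θ₂=0.306, ω₂=0.829
apply F[10]=+15.000 → step 11: x=-0.396, v=-2.292, θ₁=0.564, ω₁=4.146, θ₂=0.322, ω₂=0.708
apply F[11]=+15.000 → step 12: x=-0.439, v=-1.985, θ₁=0.646, ω₁=4.027, θ₂=0.334, ω₂=0.526
apply F[12]=+15.000 → step 13: x=-0.476, v=-1.684, θ₁=0.726, ω₁=3.996, θ₂=0.342, ω₂=0.297
apply F[13]=+15.000 → step 14: x=-0.506, v=-1.387, θ₁=0.806, ω₁=4.034, θ₂=0.346, ω₂=0.034
apply F[14]=+15.000 → step 15: x=-0.531, v=-1.088, θ₁=0.887, ω₁=4.122, θ₂=0.344, ω₂=-0.245
apply F[15]=+15.000 → step 16: x=-0.550, v=-0.784, θ₁=0.971, ω₁=4.248, θ₂=0.336, ω₂=-0.525
apply F[16]=+15.000 → step 17: x=-0.563, v=-0.474, θ₁=1.057, ω₁=4.399, θ₂=0.323, ω₂=-0.793
apply F[17]=+15.000 → step 18: x=-0.569, v=-0.155, θ₁=1.147, ω₁=4.568, θ₂=0.304, ω₂=-1.038
apply F[18]=+15.000 → step 19: x=-0.569, v=0.172, θ₁=1.240, ω₁=4.755, θ₂=0.281, ω₂=-1.248
apply F[19]=+15.000 → step 20: x=-0.562, v=0.509, θ₁=1.337, ω₁=4.961, θ₂=0.255, ω₂=-1.418
apply F[20]=+15.000 → step 21: x=-0.548, v=0.854, θ₁=1.439, ω₁=5.192, θ₂=0.225, ω₂=-1.537
apply F[21]=+15.000 → step 22: x=-0.528, v=1.211, θ₁=1.545, ω₁=5.459, θ₂=0.194, ω₂=-1.598
apply F[22]=+15.000 → step 23: x=-0.500, v=1.578, θ₁=1.658, ω₁=5.779, θ₂=0.162, ω₂=-1.586
apply F[23]=+15.000 → step 24: x=-0.464, v=1.960, θ₁=1.777, ω₁=6.176, θ₂=0.131, ω₂=-1.479
apply F[24]=+15.000 → step 25: x=-0.421, v=2.362, θ₁=1.905, ω₁=6.687, θ₂=0.103, ω₂=-1.241
apply F[25]=+15.000 → step 26: x=-0.370, v=2.791, θ₁=2.046, ω₁=7.370, θ₂=0.082, ω₂=-0.815
apply F[26]=+15.000 → step 27: x=-0.309, v=3.262, θ₁=2.202, ω₁=8.320, θ₂=0.073, ω₂=-0.101
apply F[27]=+15.000 → step 28: x=-0.239, v=3.798, θ₁=2.381, ω₁=9.694, θ₂=0.081, ω₂=1.075
apply F[28]=+15.000 → step 29: x=-0.157, v=4.427, θ₁=2.594, ω₁=11.746, θ₂=0.121, ω₂=3.010
apply F[29]=+15.000 → step 30: x=-0.061, v=5.143, θ₁=2.858, ω₁=14.751, θ₂=0.210, ω₂=6.144
apply F[30]=+15.000 → step 31: x=0.048, v=5.697, θ₁=3.188, ω₁=18.263, θ₂=0.375, ω₂=10.541
apply F[31]=+15.000 → step 32: x=0.162, v=5.513, θ₁=3.576, ω₁=20.021, θ₂=0.628, ω₂=14.418
apply F[32]=-15.000 → step 33: x=0.259, v=4.290, θ₁=3.964, ω₁=18.698, θ₂=0.934, ω₂=15.912
apply F[33]=-15.000 → step 34: x=0.335, v=3.314, θ₁=4.325, ω₁=17.483, θ₂=1.258, ω₂=16.357
apply F[34]=-15.000 → step 35: x=0.394, v=2.583, θ₁=4.666, ω₁=16.735, θ₂=1.587, ω₂=16.523
apply F[35]=-15.000 → step 36: x=0.439, v=1.999, θ₁=4.997, ω₁=16.334, θ₂=1.918, ω₂=16.611
apply F[36]=-15.000 → step 37: x=0.474, v=1.487, θ₁=5.321, ω₁=16.192, θ₂=2.251, ω₂=16.682
apply F[37]=-15.000 → step 38: x=0.499, v=0.990, θ₁=5.646, ω₁=16.303, θ₂=2.586, ω₂=16.774
apply F[38]=-15.000 → step 39: x=0.514, v=0.488, θ₁=5.975, ω₁=16.691, θ₂=2.923, ω₂=16.947
apply F[39]=-15.000 → step 40: x=0.519, v=0.055, θ₁=6.315, ω₁=17.222, θ₂=3.264, ω₂=17.261
|θ₂| = 1.258 > 0.959 first at step 34.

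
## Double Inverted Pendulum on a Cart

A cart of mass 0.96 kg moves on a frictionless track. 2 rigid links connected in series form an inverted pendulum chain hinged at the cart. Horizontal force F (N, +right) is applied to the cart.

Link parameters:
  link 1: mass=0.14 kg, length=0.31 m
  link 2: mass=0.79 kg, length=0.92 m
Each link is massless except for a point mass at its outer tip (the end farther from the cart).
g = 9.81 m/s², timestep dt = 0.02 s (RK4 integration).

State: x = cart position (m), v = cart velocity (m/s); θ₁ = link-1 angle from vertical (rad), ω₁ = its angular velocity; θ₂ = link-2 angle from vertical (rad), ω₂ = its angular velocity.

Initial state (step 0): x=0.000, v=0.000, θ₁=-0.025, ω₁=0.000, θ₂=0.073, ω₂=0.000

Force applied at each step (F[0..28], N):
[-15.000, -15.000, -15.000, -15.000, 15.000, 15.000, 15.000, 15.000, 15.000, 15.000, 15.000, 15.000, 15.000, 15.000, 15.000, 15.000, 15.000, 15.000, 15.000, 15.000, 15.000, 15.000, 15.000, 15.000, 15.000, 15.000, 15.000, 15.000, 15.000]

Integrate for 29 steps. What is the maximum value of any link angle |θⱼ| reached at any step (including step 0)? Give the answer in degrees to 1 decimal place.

apply F[0]=-15.000 → step 1: x=-0.003, v=-0.308, θ₁=-0.019, ω₁=0.645, θ₂=0.074, ω₂=0.134
apply F[1]=-15.000 → step 2: x=-0.012, v=-0.619, θ₁=0.001, ω₁=1.353, θ₂=0.078, ω₂=0.248
apply F[2]=-15.000 → step 3: x=-0.028, v=-0.934, θ₁=0.036, ω₁=2.188, θ₂=0.084, ω₂=0.325
apply F[3]=-15.000 → step 4: x=-0.050, v=-1.254, θ₁=0.090, ω₁=3.193, θ₂=0.091, ω₂=0.350
apply F[4]=+15.000 → step 5: x=-0.072, v=-0.962, θ₁=0.146, ω₁=2.416, θ₂=0.098, ω₂=0.317
apply F[5]=+15.000 → step 6: x=-0.088, v=-0.683, θ₁=0.188, ω₁=1.884, θ₂=0.103, ω₂=0.217
apply F[6]=+15.000 → step 7: x=-0.099, v=-0.413, θ₁=0.222, ω₁=1.557, θ₂=0.106, ω₂=0.060
apply F[7]=+15.000 → step 8: x=-0.105, v=-0.150, θ₁=0.252, ω₁=1.396, θ₂=0.105, ω₂=-0.146
apply F[8]=+15.000 → step 9: x=-0.105, v=0.108, θ₁=0.279, ω₁=1.374, θ₂=0.100, ω₂=-0.394
apply F[9]=+15.000 → step 10: x=-0.101, v=0.364, θ₁=0.307, ω₁=1.467, θ₂=0.089, ω₂=-0.679
apply F[10]=+15.000 → step 11: x=-0.091, v=0.621, θ₁=0.338, ω₁=1.645, θ₂=0.072, ω₂=-0.994
apply F[11]=+15.000 → step 12: x=-0.076, v=0.880, θ₁=0.373, ω₁=1.865, θ₂=0.049, ω₂=-1.326
apply F[12]=+15.000 → step 13: x=-0.056, v=1.143, θ₁=0.413, ω₁=2.075, θ₂=0.019, ω₂=-1.662
apply F[13]=+15.000 → step 14: x=-0.030, v=1.411, θ₁=0.456, ω₁=2.230, θ₂=-0.017, ω₂=-1.988
apply F[14]=+15.000 → step 15: x=0.001, v=1.685, θ₁=0.501, ω₁=2.299, θ₂=-0.060, ω₂=-2.297
apply F[15]=+15.000 → step 16: x=0.037, v=1.964, θ₁=0.547, ω₁=2.266, θ₂=-0.109, ω₂=-2.587
apply F[16]=+15.000 → step 17: x=0.080, v=2.245, θ₁=0.591, ω₁=2.128, θ₂=-0.163, ω₂=-2.863
apply F[17]=+15.000 → step 18: x=0.127, v=2.529, θ₁=0.632, ω₁=1.881, θ₂=-0.223, ω₂=-3.129
apply F[18]=+15.000 → step 19: x=0.181, v=2.815, θ₁=0.666, ω₁=1.519, θ₂=-0.289, ω₂=-3.392
apply F[19]=+15.000 → step 20: x=0.240, v=3.101, θ₁=0.692, ω₁=1.029, θ₂=-0.359, ω₂=-3.657
apply F[20]=+15.000 → step 21: x=0.305, v=3.387, θ₁=0.706, ω₁=0.394, θ₂=-0.435, ω₂=-3.926
apply F[21]=+15.000 → step 22: x=0.375, v=3.674, θ₁=0.706, ω₁=-0.408, θ₂=-0.516, ω₂=-4.198
apply F[22]=+15.000 → step 23: x=0.452, v=3.962, θ₁=0.688, ω₁=-1.404, θ₂=-0.603, ω₂=-4.468
apply F[23]=+15.000 → step 24: x=0.534, v=4.253, θ₁=0.649, ω₁=-2.619, θ₂=-0.695, ω₂=-4.720
apply F[24]=+15.000 → step 25: x=0.622, v=4.549, θ₁=0.582, ω₁=-4.072, θ₂=-0.791, ω₂=-4.925
apply F[25]=+15.000 → step 26: x=0.716, v=4.853, θ₁=0.484, ω₁=-5.774, θ₂=-0.891, ω₂=-5.034
apply F[26]=+15.000 → step 27: x=0.816, v=5.169, θ₁=0.349, ω₁=-7.723, θ₂=-0.991, ω₂=-4.971
apply F[27]=+15.000 → step 28: x=0.923, v=5.493, θ₁=0.173, ω₁=-9.931, θ₂=-1.088, ω₂=-4.631
apply F[28]=+15.000 → step 29: x=1.036, v=5.812, θ₁=-0.050, ω₁=-12.491, θ₂=-1.174, ω₂=-3.871
Max |angle| over trajectory = 1.174 rad = 67.3°.

Answer: 67.3°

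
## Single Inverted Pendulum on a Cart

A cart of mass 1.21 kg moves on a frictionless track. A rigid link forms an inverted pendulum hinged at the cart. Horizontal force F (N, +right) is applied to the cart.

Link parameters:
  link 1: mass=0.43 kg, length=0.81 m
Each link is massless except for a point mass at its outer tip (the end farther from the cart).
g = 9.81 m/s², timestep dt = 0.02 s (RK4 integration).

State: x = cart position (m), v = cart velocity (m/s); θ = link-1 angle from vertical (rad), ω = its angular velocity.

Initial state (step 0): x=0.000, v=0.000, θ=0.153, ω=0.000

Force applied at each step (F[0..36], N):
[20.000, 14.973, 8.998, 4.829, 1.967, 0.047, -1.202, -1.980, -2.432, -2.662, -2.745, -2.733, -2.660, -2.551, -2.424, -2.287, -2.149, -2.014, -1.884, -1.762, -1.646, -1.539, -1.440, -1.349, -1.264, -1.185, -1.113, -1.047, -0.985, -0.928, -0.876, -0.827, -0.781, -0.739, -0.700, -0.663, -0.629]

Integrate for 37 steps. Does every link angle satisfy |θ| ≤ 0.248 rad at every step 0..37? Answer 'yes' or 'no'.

apply F[0]=+20.000 → step 1: x=0.003, v=0.318, θ=0.149, ω=-0.351
apply F[1]=+14.973 → step 2: x=0.012, v=0.554, θ=0.140, ω=-0.604
apply F[2]=+8.998 → step 3: x=0.024, v=0.693, θ=0.126, ω=-0.742
apply F[3]=+4.829 → step 4: x=0.039, v=0.764, θ=0.111, ω=-0.801
apply F[4]=+1.967 → step 5: x=0.054, v=0.790, θ=0.095, ω=-0.808
apply F[5]=+0.047 → step 6: x=0.070, v=0.785, θ=0.079, ω=-0.781
apply F[6]=-1.202 → step 7: x=0.086, v=0.760, θ=0.064, ω=-0.733
apply F[7]=-1.980 → step 8: x=0.100, v=0.724, θ=0.050, ω=-0.674
apply F[8]=-2.432 → step 9: x=0.115, v=0.681, θ=0.037, ω=-0.611
apply F[9]=-2.662 → step 10: x=0.128, v=0.635, θ=0.026, ω=-0.546
apply F[10]=-2.745 → step 11: x=0.140, v=0.588, θ=0.015, ω=-0.484
apply F[11]=-2.733 → step 12: x=0.151, v=0.542, θ=0.006, ω=-0.424
apply F[12]=-2.660 → step 13: x=0.162, v=0.498, θ=-0.002, ω=-0.369
apply F[13]=-2.551 → step 14: x=0.171, v=0.456, θ=-0.009, ω=-0.319
apply F[14]=-2.424 → step 15: x=0.180, v=0.417, θ=-0.015, ω=-0.274
apply F[15]=-2.287 → step 16: x=0.188, v=0.380, θ=-0.020, ω=-0.233
apply F[16]=-2.149 → step 17: x=0.195, v=0.346, θ=-0.024, ω=-0.196
apply F[17]=-2.014 → step 18: x=0.202, v=0.315, θ=-0.028, ω=-0.163
apply F[18]=-1.884 → step 19: x=0.208, v=0.286, θ=-0.030, ω=-0.134
apply F[19]=-1.762 → step 20: x=0.213, v=0.259, θ=-0.033, ω=-0.109
apply F[20]=-1.646 → step 21: x=0.218, v=0.234, θ=-0.035, ω=-0.086
apply F[21]=-1.539 → step 22: x=0.223, v=0.211, θ=-0.036, ω=-0.067
apply F[22]=-1.440 → step 23: x=0.227, v=0.190, θ=-0.038, ω=-0.050
apply F[23]=-1.349 → step 24: x=0.230, v=0.170, θ=-0.038, ω=-0.035
apply F[24]=-1.264 → step 25: x=0.233, v=0.152, θ=-0.039, ω=-0.021
apply F[25]=-1.185 → step 26: x=0.236, v=0.135, θ=-0.039, ω=-0.010
apply F[26]=-1.113 → step 27: x=0.239, v=0.120, θ=-0.039, ω=-0.000
apply F[27]=-1.047 → step 28: x=0.241, v=0.105, θ=-0.039, ω=0.008
apply F[28]=-0.985 → step 29: x=0.243, v=0.091, θ=-0.039, ω=0.015
apply F[29]=-0.928 → step 30: x=0.245, v=0.079, θ=-0.039, ω=0.021
apply F[30]=-0.876 → step 31: x=0.246, v=0.067, θ=-0.038, ω=0.027
apply F[31]=-0.827 → step 32: x=0.247, v=0.056, θ=-0.038, ω=0.031
apply F[32]=-0.781 → step 33: x=0.248, v=0.046, θ=-0.037, ω=0.035
apply F[33]=-0.739 → step 34: x=0.249, v=0.036, θ=-0.036, ω=0.038
apply F[34]=-0.700 → step 35: x=0.250, v=0.027, θ=-0.035, ω=0.040
apply F[35]=-0.663 → step 36: x=0.250, v=0.018, θ=-0.035, ω=0.042
apply F[36]=-0.629 → step 37: x=0.251, v=0.010, θ=-0.034, ω=0.044
Max |angle| over trajectory = 0.153 rad; bound = 0.248 → within bound.

Answer: yes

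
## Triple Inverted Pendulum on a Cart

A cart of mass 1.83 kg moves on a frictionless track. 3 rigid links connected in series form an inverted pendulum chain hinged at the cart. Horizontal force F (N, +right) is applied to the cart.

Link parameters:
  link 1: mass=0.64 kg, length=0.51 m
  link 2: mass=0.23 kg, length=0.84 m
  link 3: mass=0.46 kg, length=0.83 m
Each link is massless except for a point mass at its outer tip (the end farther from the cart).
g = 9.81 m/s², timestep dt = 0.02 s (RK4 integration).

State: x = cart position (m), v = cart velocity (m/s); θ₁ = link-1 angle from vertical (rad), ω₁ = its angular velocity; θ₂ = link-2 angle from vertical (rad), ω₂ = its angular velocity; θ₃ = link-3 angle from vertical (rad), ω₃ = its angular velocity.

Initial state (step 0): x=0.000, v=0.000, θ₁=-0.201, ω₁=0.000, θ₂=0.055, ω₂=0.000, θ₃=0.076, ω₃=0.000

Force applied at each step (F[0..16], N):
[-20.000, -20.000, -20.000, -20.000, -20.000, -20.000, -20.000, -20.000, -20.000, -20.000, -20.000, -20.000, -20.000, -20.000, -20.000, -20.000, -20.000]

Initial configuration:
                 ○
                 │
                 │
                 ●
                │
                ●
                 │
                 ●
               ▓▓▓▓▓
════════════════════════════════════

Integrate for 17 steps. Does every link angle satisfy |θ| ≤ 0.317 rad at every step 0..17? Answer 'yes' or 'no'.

Answer: no

Derivation:
apply F[0]=-20.000 → step 1: x=-0.002, v=-0.188, θ₁=-0.199, ω₁=0.173, θ₂=0.056, ω₂=0.124, θ₃=0.076, ω₃=0.015
apply F[1]=-20.000 → step 2: x=-0.008, v=-0.376, θ₁=-0.194, ω₁=0.349, θ₂=0.060, ω₂=0.248, θ₃=0.077, ω₃=0.029
apply F[2]=-20.000 → step 3: x=-0.017, v=-0.565, θ₁=-0.185, ω₁=0.534, θ₂=0.066, ω₂=0.372, θ₃=0.077, ω₃=0.040
apply F[3]=-20.000 → step 4: x=-0.030, v=-0.757, θ₁=-0.173, ω₁=0.731, θ₂=0.075, ω₂=0.496, θ₃=0.078, ω₃=0.045
apply F[4]=-20.000 → step 5: x=-0.047, v=-0.951, θ₁=-0.156, ω₁=0.944, θ₂=0.086, ω₂=0.618, θ₃=0.079, ω₃=0.044
apply F[5]=-20.000 → step 6: x=-0.068, v=-1.149, θ₁=-0.135, ω₁=1.180, θ₂=0.100, ω₂=0.738, θ₃=0.080, ω₃=0.035
apply F[6]=-20.000 → step 7: x=-0.093, v=-1.351, θ₁=-0.109, ω₁=1.442, θ₂=0.115, ω₂=0.854, θ₃=0.080, ω₃=0.018
apply F[7]=-20.000 → step 8: x=-0.122, v=-1.558, θ₁=-0.077, ω₁=1.736, θ₂=0.134, ω₂=0.963, θ₃=0.081, ω₃=-0.008
apply F[8]=-20.000 → step 9: x=-0.156, v=-1.770, θ₁=-0.039, ω₁=2.067, θ₂=0.154, ω₂=1.062, θ₃=0.080, ω₃=-0.040
apply F[9]=-20.000 → step 10: x=-0.193, v=-1.987, θ₁=0.006, ω₁=2.440, θ₂=0.176, ω₂=1.145, θ₃=0.079, ω₃=-0.077
apply F[10]=-20.000 → step 11: x=-0.235, v=-2.208, θ₁=0.059, ω₁=2.856, θ₂=0.200, ω₂=1.207, θ₃=0.077, ω₃=-0.111
apply F[11]=-20.000 → step 12: x=-0.281, v=-2.430, θ₁=0.121, ω₁=3.312, θ₂=0.224, ω₂=1.242, θ₃=0.074, ω₃=-0.136
apply F[12]=-20.000 → step 13: x=-0.332, v=-2.651, θ₁=0.192, ω₁=3.797, θ₂=0.249, ω₂=1.247, θ₃=0.072, ω₃=-0.138
apply F[13]=-20.000 → step 14: x=-0.387, v=-2.863, θ₁=0.273, ω₁=4.293, θ₂=0.274, ω₂=1.224, θ₃=0.069, ω₃=-0.105
apply F[14]=-20.000 → step 15: x=-0.447, v=-3.060, θ₁=0.363, ω₁=4.773, θ₂=0.298, ω₂=1.181, θ₃=0.068, ω₃=-0.027
apply F[15]=-20.000 → step 16: x=-0.510, v=-3.236, θ₁=0.463, ω₁=5.210, θ₂=0.321, ω₂=1.137, θ₃=0.069, ω₃=0.102
apply F[16]=-20.000 → step 17: x=-0.576, v=-3.385, θ₁=0.571, ω₁=5.582, θ₂=0.343, ω₂=1.113, θ₃=0.072, ω₃=0.277
Max |angle| over trajectory = 0.571 rad; bound = 0.317 → exceeded.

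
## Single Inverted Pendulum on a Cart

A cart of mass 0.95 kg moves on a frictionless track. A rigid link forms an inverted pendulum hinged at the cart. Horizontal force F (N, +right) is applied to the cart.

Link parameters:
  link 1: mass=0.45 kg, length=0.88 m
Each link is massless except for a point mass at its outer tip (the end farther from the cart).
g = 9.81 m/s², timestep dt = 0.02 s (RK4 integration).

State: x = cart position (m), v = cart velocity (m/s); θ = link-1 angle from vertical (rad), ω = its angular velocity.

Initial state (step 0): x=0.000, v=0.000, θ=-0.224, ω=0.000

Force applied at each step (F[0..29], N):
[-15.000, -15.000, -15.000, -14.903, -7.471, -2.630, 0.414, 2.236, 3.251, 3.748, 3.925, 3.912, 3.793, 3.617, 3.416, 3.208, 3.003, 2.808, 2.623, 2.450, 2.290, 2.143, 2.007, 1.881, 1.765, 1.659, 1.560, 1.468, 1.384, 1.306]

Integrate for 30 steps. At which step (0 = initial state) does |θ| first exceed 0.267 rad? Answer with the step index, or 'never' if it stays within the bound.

Answer: never

Derivation:
apply F[0]=-15.000 → step 1: x=-0.003, v=-0.289, θ=-0.221, ω=0.271
apply F[1]=-15.000 → step 2: x=-0.012, v=-0.579, θ=-0.213, ω=0.545
apply F[2]=-15.000 → step 3: x=-0.026, v=-0.871, θ=-0.199, ω=0.824
apply F[3]=-14.903 → step 4: x=-0.046, v=-1.164, θ=-0.180, ω=1.109
apply F[4]=-7.471 → step 5: x=-0.071, v=-1.306, θ=-0.157, ω=1.230
apply F[5]=-2.630 → step 6: x=-0.098, v=-1.350, θ=-0.132, ω=1.247
apply F[6]=+0.414 → step 7: x=-0.124, v=-1.332, θ=-0.108, ω=1.200
apply F[7]=+2.236 → step 8: x=-0.151, v=-1.277, θ=-0.084, ω=1.117
apply F[8]=+3.251 → step 9: x=-0.175, v=-1.203, θ=-0.063, ω=1.016
apply F[9]=+3.748 → step 10: x=-0.199, v=-1.119, θ=-0.044, ω=0.910
apply F[10]=+3.925 → step 11: x=-0.220, v=-1.034, θ=-0.027, ω=0.805
apply F[11]=+3.912 → step 12: x=-0.240, v=-0.950, θ=-0.012, ω=0.705
apply F[12]=+3.793 → step 13: x=-0.258, v=-0.869, θ=0.002, ω=0.613
apply F[13]=+3.617 → step 14: x=-0.275, v=-0.794, θ=0.013, ω=0.529
apply F[14]=+3.416 → step 15: x=-0.290, v=-0.724, θ=0.023, ω=0.453
apply F[15]=+3.208 → step 16: x=-0.304, v=-0.659, θ=0.031, ω=0.385
apply F[16]=+3.003 → step 17: x=-0.316, v=-0.599, θ=0.038, ω=0.325
apply F[17]=+2.808 → step 18: x=-0.328, v=-0.543, θ=0.044, ω=0.271
apply F[18]=+2.623 → step 19: x=-0.338, v=-0.492, θ=0.049, ω=0.224
apply F[19]=+2.450 → step 20: x=-0.347, v=-0.446, θ=0.053, ω=0.182
apply F[20]=+2.290 → step 21: x=-0.356, v=-0.403, θ=0.056, ω=0.145
apply F[21]=+2.143 → step 22: x=-0.364, v=-0.363, θ=0.059, ω=0.113
apply F[22]=+2.007 → step 23: x=-0.371, v=-0.326, θ=0.061, ω=0.085
apply F[23]=+1.881 → step 24: x=-0.377, v=-0.292, θ=0.062, ω=0.060
apply F[24]=+1.765 → step 25: x=-0.382, v=-0.261, θ=0.063, ω=0.039
apply F[25]=+1.659 → step 26: x=-0.387, v=-0.232, θ=0.064, ω=0.020
apply F[26]=+1.560 → step 27: x=-0.392, v=-0.205, θ=0.064, ω=0.004
apply F[27]=+1.468 → step 28: x=-0.395, v=-0.181, θ=0.064, ω=-0.010
apply F[28]=+1.384 → step 29: x=-0.399, v=-0.157, θ=0.064, ω=-0.022
apply F[29]=+1.306 → step 30: x=-0.402, v=-0.136, θ=0.063, ω=-0.032
max |θ| = 0.224 ≤ 0.267 over all 31 states.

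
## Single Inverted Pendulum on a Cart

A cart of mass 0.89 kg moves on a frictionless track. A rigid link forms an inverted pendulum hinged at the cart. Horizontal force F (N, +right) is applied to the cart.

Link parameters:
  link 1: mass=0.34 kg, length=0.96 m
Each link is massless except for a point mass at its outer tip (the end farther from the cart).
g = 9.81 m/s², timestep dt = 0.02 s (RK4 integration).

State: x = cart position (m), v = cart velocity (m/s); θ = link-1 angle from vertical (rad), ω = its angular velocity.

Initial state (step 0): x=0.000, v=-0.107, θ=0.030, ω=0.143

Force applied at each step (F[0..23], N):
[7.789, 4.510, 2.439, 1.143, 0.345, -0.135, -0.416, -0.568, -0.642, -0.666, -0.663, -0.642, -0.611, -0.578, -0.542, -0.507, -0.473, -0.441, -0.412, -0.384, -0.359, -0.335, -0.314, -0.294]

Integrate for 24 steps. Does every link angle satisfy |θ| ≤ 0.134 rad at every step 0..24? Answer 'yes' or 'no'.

Answer: yes

Derivation:
apply F[0]=+7.789 → step 1: x=-0.000, v=0.066, θ=0.031, ω=-0.030
apply F[1]=+4.510 → step 2: x=0.002, v=0.165, θ=0.030, ω=-0.127
apply F[2]=+2.439 → step 3: x=0.006, v=0.217, θ=0.027, ω=-0.176
apply F[3]=+1.143 → step 4: x=0.010, v=0.241, θ=0.023, ω=-0.196
apply F[4]=+0.345 → step 5: x=0.015, v=0.247, θ=0.019, ω=-0.198
apply F[5]=-0.135 → step 6: x=0.020, v=0.243, θ=0.015, ω=-0.191
apply F[6]=-0.416 → step 7: x=0.025, v=0.233, θ=0.011, ω=-0.177
apply F[7]=-0.568 → step 8: x=0.029, v=0.219, θ=0.008, ω=-0.161
apply F[8]=-0.642 → step 9: x=0.034, v=0.204, θ=0.005, ω=-0.144
apply F[9]=-0.666 → step 10: x=0.038, v=0.189, θ=0.002, ω=-0.128
apply F[10]=-0.663 → step 11: x=0.041, v=0.174, θ=-0.000, ω=-0.112
apply F[11]=-0.642 → step 12: x=0.045, v=0.160, θ=-0.002, ω=-0.097
apply F[12]=-0.611 → step 13: x=0.048, v=0.146, θ=-0.004, ω=-0.084
apply F[13]=-0.578 → step 14: x=0.050, v=0.134, θ=-0.006, ω=-0.072
apply F[14]=-0.542 → step 15: x=0.053, v=0.122, θ=-0.007, ω=-0.061
apply F[15]=-0.507 → step 16: x=0.055, v=0.111, θ=-0.008, ω=-0.051
apply F[16]=-0.473 → step 17: x=0.057, v=0.101, θ=-0.009, ω=-0.043
apply F[17]=-0.441 → step 18: x=0.059, v=0.092, θ=-0.010, ω=-0.035
apply F[18]=-0.412 → step 19: x=0.061, v=0.084, θ=-0.011, ω=-0.028
apply F[19]=-0.384 → step 20: x=0.063, v=0.076, θ=-0.011, ω=-0.022
apply F[20]=-0.359 → step 21: x=0.064, v=0.069, θ=-0.011, ω=-0.017
apply F[21]=-0.335 → step 22: x=0.065, v=0.062, θ=-0.012, ω=-0.012
apply F[22]=-0.314 → step 23: x=0.067, v=0.056, θ=-0.012, ω=-0.008
apply F[23]=-0.294 → step 24: x=0.068, v=0.050, θ=-0.012, ω=-0.005
Max |angle| over trajectory = 0.031 rad; bound = 0.134 → within bound.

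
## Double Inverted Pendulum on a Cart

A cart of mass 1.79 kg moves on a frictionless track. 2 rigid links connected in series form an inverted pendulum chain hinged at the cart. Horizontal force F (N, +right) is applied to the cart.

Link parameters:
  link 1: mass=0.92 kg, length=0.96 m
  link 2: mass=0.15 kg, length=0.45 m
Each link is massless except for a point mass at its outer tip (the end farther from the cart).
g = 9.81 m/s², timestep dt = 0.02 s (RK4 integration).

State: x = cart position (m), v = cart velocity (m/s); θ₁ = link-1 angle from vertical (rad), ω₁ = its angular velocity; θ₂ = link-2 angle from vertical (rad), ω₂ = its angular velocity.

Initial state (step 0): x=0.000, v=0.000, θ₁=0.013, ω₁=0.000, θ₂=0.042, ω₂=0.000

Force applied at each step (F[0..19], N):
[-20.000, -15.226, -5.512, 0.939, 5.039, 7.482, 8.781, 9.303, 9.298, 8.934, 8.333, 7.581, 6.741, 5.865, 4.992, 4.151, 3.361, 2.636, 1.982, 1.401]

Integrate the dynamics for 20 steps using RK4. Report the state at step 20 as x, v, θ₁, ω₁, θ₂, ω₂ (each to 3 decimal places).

apply F[0]=-20.000 → step 1: x=-0.002, v=-0.225, θ₁=0.015, ω₁=0.236, θ₂=0.042, ω₂=0.014
apply F[1]=-15.226 → step 2: x=-0.008, v=-0.397, θ₁=0.022, ω₁=0.419, θ₂=0.043, ω₂=0.026
apply F[2]=-5.512 → step 3: x=-0.017, v=-0.462, θ₁=0.031, ω₁=0.491, θ₂=0.043, ω₂=0.034
apply F[3]=+0.939 → step 4: x=-0.026, v=-0.455, θ₁=0.041, ω₁=0.491, θ₂=0.044, ω₂=0.038
apply F[4]=+5.039 → step 5: x=-0.035, v=-0.404, θ₁=0.050, ω₁=0.447, θ₂=0.045, ω₂=0.037
apply F[5]=+7.482 → step 6: x=-0.042, v=-0.327, θ₁=0.058, ω₁=0.379, θ₂=0.045, ω₂=0.032
apply F[6]=+8.781 → step 7: x=-0.048, v=-0.237, θ₁=0.065, ω₁=0.297, θ₂=0.046, ω₂=0.024
apply F[7]=+9.303 → step 8: x=-0.052, v=-0.141, θ₁=0.070, ω₁=0.213, θ₂=0.046, ω₂=0.013
apply F[8]=+9.298 → step 9: x=-0.053, v=-0.046, θ₁=0.074, ω₁=0.129, θ₂=0.046, ω₂=-0.001
apply F[9]=+8.934 → step 10: x=-0.053, v=0.045, θ₁=0.076, ω₁=0.051, θ₂=0.046, ω₂=-0.016
apply F[10]=+8.333 → step 11: x=-0.052, v=0.129, θ₁=0.076, ω₁=-0.020, θ₂=0.046, ω₂=-0.031
apply F[11]=+7.581 → step 12: x=-0.048, v=0.205, θ₁=0.075, ω₁=-0.082, θ₂=0.045, ω₂=-0.047
apply F[12]=+6.741 → step 13: x=-0.044, v=0.271, θ₁=0.073, ω₁=-0.135, θ₂=0.044, ω₂=-0.062
apply F[13]=+5.865 → step 14: x=-0.038, v=0.328, θ₁=0.070, ω₁=-0.179, θ₂=0.043, ω₂=-0.076
apply F[14]=+4.992 → step 15: x=-0.031, v=0.376, θ₁=0.066, ω₁=-0.213, θ₂=0.041, ω₂=-0.090
apply F[15]=+4.151 → step 16: x=-0.023, v=0.415, θ₁=0.061, ω₁=-0.240, θ₂=0.039, ω₂=-0.102
apply F[16]=+3.361 → step 17: x=-0.014, v=0.446, θ₁=0.056, ω₁=-0.259, θ₂=0.037, ω₂=-0.112
apply F[17]=+2.636 → step 18: x=-0.005, v=0.469, θ₁=0.051, ω₁=-0.272, θ₂=0.034, ω₂=-0.121
apply F[18]=+1.982 → step 19: x=0.005, v=0.486, θ₁=0.045, ω₁=-0.279, θ₂=0.032, ω₂=-0.129
apply F[19]=+1.401 → step 20: x=0.014, v=0.496, θ₁=0.040, ω₁=-0.281, θ₂=0.029, ω₂=-0.135

Answer: x=0.014, v=0.496, θ₁=0.040, ω₁=-0.281, θ₂=0.029, ω₂=-0.135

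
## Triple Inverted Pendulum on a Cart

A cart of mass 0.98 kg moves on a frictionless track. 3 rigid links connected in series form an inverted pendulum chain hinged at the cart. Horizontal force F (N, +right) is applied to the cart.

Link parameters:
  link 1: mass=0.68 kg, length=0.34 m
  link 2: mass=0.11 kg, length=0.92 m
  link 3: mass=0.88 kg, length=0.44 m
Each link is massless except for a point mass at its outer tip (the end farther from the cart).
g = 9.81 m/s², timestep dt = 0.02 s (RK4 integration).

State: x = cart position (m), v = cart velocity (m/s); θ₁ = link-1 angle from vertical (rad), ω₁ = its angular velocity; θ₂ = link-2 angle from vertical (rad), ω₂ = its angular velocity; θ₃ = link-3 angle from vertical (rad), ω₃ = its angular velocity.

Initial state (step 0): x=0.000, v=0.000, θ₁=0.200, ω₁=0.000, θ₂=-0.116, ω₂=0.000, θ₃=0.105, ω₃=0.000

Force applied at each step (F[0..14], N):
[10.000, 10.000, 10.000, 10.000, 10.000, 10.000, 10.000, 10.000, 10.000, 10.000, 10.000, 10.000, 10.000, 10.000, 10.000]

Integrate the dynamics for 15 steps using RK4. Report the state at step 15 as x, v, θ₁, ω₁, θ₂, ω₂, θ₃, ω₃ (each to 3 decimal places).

apply F[0]=+10.000 → step 1: x=0.001, v=0.148, θ₁=0.199, ω₁=-0.131, θ₂=-0.120, ω₂=-0.394, θ₃=0.111, ω₃=0.617
apply F[1]=+10.000 → step 2: x=0.006, v=0.299, θ₁=0.195, ω₁=-0.288, θ₂=-0.132, ω₂=-0.776, θ₃=0.130, ω₃=1.221
apply F[2]=+10.000 → step 3: x=0.013, v=0.456, θ₁=0.187, ω₁=-0.495, θ₂=-0.151, ω₂=-1.126, θ₃=0.160, ω₃=1.783
apply F[3]=+10.000 → step 4: x=0.024, v=0.620, θ₁=0.174, ω₁=-0.764, θ₂=-0.176, ω₂=-1.424, θ₃=0.200, ω₃=2.268
apply F[4]=+10.000 → step 5: x=0.038, v=0.792, θ₁=0.156, ω₁=-1.099, θ₂=-0.207, ω₂=-1.658, θ₃=0.250, ω₃=2.649
apply F[5]=+10.000 → step 6: x=0.056, v=0.972, θ₁=0.130, ω₁=-1.495, θ₂=-0.242, ω₂=-1.824, θ₃=0.306, ω₃=2.923
apply F[6]=+10.000 → step 7: x=0.077, v=1.159, θ₁=0.096, ω₁=-1.952, θ₂=-0.280, ω₂=-1.931, θ₃=0.366, ω₃=3.103
apply F[7]=+10.000 → step 8: x=0.102, v=1.353, θ₁=0.052, ω₁=-2.467, θ₂=-0.319, ω₂=-1.983, θ₃=0.429, ω₃=3.203
apply F[8]=+10.000 → step 9: x=0.131, v=1.555, θ₁=-0.003, ω₁=-3.041, θ₂=-0.359, ω₂=-1.988, θ₃=0.494, ω₃=3.232
apply F[9]=+10.000 → step 10: x=0.165, v=1.761, θ₁=-0.070, ω₁=-3.672, θ₂=-0.398, ω₂=-1.947, θ₃=0.558, ω₃=3.190
apply F[10]=+10.000 → step 11: x=0.202, v=1.969, θ₁=-0.151, ω₁=-4.352, θ₂=-0.437, ω₂=-1.867, θ₃=0.621, ω₃=3.068
apply F[11]=+10.000 → step 12: x=0.243, v=2.171, θ₁=-0.245, ω₁=-5.059, θ₂=-0.473, ω₂=-1.755, θ₃=0.680, ω₃=2.850
apply F[12]=+10.000 → step 13: x=0.289, v=2.356, θ₁=-0.353, ω₁=-5.763, θ₂=-0.507, ω₂=-1.628, θ₃=0.734, ω₃=2.520
apply F[13]=+10.000 → step 14: x=0.337, v=2.512, θ₁=-0.475, ω₁=-6.426, θ₂=-0.538, ω₂=-1.511, θ₃=0.780, ω₃=2.069
apply F[14]=+10.000 → step 15: x=0.389, v=2.630, θ₁=-0.610, ω₁=-7.021, θ₂=-0.567, ω₂=-1.430, θ₃=0.816, ω₃=1.501

Answer: x=0.389, v=2.630, θ₁=-0.610, ω₁=-7.021, θ₂=-0.567, ω₂=-1.430, θ₃=0.816, ω₃=1.501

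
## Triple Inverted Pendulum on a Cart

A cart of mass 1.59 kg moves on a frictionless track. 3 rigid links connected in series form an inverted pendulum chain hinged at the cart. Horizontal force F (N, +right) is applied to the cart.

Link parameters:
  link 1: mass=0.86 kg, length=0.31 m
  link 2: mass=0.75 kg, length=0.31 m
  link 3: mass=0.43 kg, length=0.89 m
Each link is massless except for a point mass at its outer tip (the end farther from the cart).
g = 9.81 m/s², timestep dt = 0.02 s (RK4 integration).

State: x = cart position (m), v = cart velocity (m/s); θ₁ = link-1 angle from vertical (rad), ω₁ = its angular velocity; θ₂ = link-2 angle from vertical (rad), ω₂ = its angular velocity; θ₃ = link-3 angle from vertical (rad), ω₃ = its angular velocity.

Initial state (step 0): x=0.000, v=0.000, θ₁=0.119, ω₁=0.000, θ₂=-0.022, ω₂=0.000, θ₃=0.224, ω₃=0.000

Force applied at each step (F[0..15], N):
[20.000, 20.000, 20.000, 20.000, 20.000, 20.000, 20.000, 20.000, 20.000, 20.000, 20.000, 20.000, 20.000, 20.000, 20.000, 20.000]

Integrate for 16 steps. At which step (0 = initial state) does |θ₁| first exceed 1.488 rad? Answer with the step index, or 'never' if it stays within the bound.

Answer: never

Derivation:
apply F[0]=+20.000 → step 1: x=0.002, v=0.220, θ₁=0.114, ω₁=-0.504, θ₂=-0.025, ω₂=-0.315, θ₃=0.225, ω₃=0.089
apply F[1]=+20.000 → step 2: x=0.009, v=0.443, θ₁=0.099, ω₁=-1.032, θ₂=-0.035, ω₂=-0.619, θ₃=0.228, ω₃=0.178
apply F[2]=+20.000 → step 3: x=0.020, v=0.674, θ₁=0.072, ω₁=-1.611, θ₂=-0.050, ω₂=-0.897, θ₃=0.232, ω₃=0.266
apply F[3]=+20.000 → step 4: x=0.036, v=0.913, θ₁=0.034, ω₁=-2.265, θ₂=-0.070, ω₂=-1.133, θ₃=0.238, ω₃=0.351
apply F[4]=+20.000 → step 5: x=0.057, v=1.163, θ₁=-0.019, ω₁=-3.010, θ₂=-0.095, ω₂=-1.307, θ₃=0.246, ω₃=0.427
apply F[5]=+20.000 → step 6: x=0.082, v=1.420, θ₁=-0.087, ω₁=-3.849, θ₂=-0.122, ω₂=-1.403, θ₃=0.255, ω₃=0.483
apply F[6]=+20.000 → step 7: x=0.113, v=1.677, θ₁=-0.173, ω₁=-4.750, θ₂=-0.150, ω₂=-1.425, θ₃=0.265, ω₃=0.503
apply F[7]=+20.000 → step 8: x=0.149, v=1.918, θ₁=-0.277, ω₁=-5.636, θ₂=-0.179, ω₂=-1.415, θ₃=0.275, ω₃=0.473
apply F[8]=+20.000 → step 9: x=0.190, v=2.124, θ₁=-0.398, ω₁=-6.403, θ₂=-0.207, ω₂=-1.453, θ₃=0.284, ω₃=0.388
apply F[9]=+20.000 → step 10: x=0.234, v=2.284, θ₁=-0.532, ω₁=-6.986, θ₂=-0.238, ω₂=-1.627, θ₃=0.290, ω₃=0.257
apply F[10]=+20.000 → step 11: x=0.281, v=2.398, θ₁=-0.676, ω₁=-7.382, θ₂=-0.273, ω₂=-1.978, θ₃=0.294, ω₃=0.097
apply F[11]=+20.000 → step 12: x=0.330, v=2.472, θ₁=-0.826, ω₁=-7.636, θ₂=-0.318, ω₂=-2.507, θ₃=0.294, ω₃=-0.082
apply F[12]=+20.000 → step 13: x=0.380, v=2.514, θ₁=-0.981, ω₁=-7.792, θ₂=-0.375, ω₂=-3.187, θ₃=0.290, ω₃=-0.273
apply F[13]=+20.000 → step 14: x=0.430, v=2.530, θ₁=-1.138, ω₁=-7.879, θ₂=-0.446, ω₂=-3.993, θ₃=0.283, ω₃=-0.481
apply F[14]=+20.000 → step 15: x=0.481, v=2.525, θ₁=-1.296, ω₁=-7.907, θ₂=-0.535, ω₂=-4.902, θ₃=0.271, ω₃=-0.714
apply F[15]=+20.000 → step 16: x=0.531, v=2.500, θ₁=-1.454, ω₁=-7.870, θ₂=-0.643, ω₂=-5.895, θ₃=0.254, ω₃=-0.986
max |θ₁| = 1.454 ≤ 1.488 over all 17 states.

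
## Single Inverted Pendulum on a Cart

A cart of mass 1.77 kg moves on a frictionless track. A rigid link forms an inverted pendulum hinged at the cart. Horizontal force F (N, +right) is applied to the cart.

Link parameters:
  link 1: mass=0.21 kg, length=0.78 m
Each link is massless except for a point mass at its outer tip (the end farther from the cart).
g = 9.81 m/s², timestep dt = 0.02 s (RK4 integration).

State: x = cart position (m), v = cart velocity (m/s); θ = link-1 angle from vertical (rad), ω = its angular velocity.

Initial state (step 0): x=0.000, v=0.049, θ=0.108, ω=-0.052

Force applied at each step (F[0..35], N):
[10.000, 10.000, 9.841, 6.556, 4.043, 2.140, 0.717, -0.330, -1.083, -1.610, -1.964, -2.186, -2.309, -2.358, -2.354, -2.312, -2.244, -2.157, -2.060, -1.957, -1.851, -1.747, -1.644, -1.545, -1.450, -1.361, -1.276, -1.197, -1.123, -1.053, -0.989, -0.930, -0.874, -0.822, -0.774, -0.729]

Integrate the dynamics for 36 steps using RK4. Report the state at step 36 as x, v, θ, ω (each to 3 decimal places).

Answer: x=0.192, v=0.032, θ=-0.029, ω=0.031

Derivation:
apply F[0]=+10.000 → step 1: x=0.002, v=0.159, θ=0.106, ω=-0.166
apply F[1]=+10.000 → step 2: x=0.006, v=0.270, θ=0.101, ω=-0.281
apply F[2]=+9.841 → step 3: x=0.013, v=0.379, θ=0.095, ω=-0.395
apply F[3]=+6.556 → step 4: x=0.021, v=0.451, θ=0.086, ω=-0.464
apply F[4]=+4.043 → step 5: x=0.031, v=0.494, θ=0.076, ω=-0.499
apply F[5]=+2.140 → step 6: x=0.041, v=0.517, θ=0.066, ω=-0.510
apply F[6]=+0.717 → step 7: x=0.051, v=0.524, θ=0.056, ω=-0.504
apply F[7]=-0.330 → step 8: x=0.062, v=0.519, θ=0.046, ω=-0.484
apply F[8]=-1.083 → step 9: x=0.072, v=0.506, θ=0.037, ω=-0.457
apply F[9]=-1.610 → step 10: x=0.082, v=0.487, θ=0.028, ω=-0.425
apply F[10]=-1.964 → step 11: x=0.091, v=0.464, θ=0.020, ω=-0.390
apply F[11]=-2.186 → step 12: x=0.100, v=0.439, θ=0.013, ω=-0.353
apply F[12]=-2.309 → step 13: x=0.109, v=0.413, θ=0.006, ω=-0.317
apply F[13]=-2.358 → step 14: x=0.117, v=0.386, θ=-0.000, ω=-0.282
apply F[14]=-2.354 → step 15: x=0.124, v=0.359, θ=-0.006, ω=-0.249
apply F[15]=-2.312 → step 16: x=0.131, v=0.333, θ=-0.010, ω=-0.218
apply F[16]=-2.244 → step 17: x=0.138, v=0.308, θ=-0.014, ω=-0.189
apply F[17]=-2.157 → step 18: x=0.143, v=0.284, θ=-0.018, ω=-0.162
apply F[18]=-2.060 → step 19: x=0.149, v=0.261, θ=-0.021, ω=-0.138
apply F[19]=-1.957 → step 20: x=0.154, v=0.240, θ=-0.023, ω=-0.115
apply F[20]=-1.851 → step 21: x=0.159, v=0.220, θ=-0.025, ω=-0.096
apply F[21]=-1.747 → step 22: x=0.163, v=0.200, θ=-0.027, ω=-0.078
apply F[22]=-1.644 → step 23: x=0.167, v=0.182, θ=-0.028, ω=-0.062
apply F[23]=-1.545 → step 24: x=0.170, v=0.166, θ=-0.030, ω=-0.047
apply F[24]=-1.450 → step 25: x=0.173, v=0.150, θ=-0.030, ω=-0.035
apply F[25]=-1.361 → step 26: x=0.176, v=0.135, θ=-0.031, ω=-0.024
apply F[26]=-1.276 → step 27: x=0.179, v=0.122, θ=-0.031, ω=-0.014
apply F[27]=-1.197 → step 28: x=0.181, v=0.109, θ=-0.032, ω=-0.006
apply F[28]=-1.123 → step 29: x=0.183, v=0.097, θ=-0.032, ω=0.002
apply F[29]=-1.053 → step 30: x=0.185, v=0.086, θ=-0.032, ω=0.008
apply F[30]=-0.989 → step 31: x=0.186, v=0.075, θ=-0.031, ω=0.014
apply F[31]=-0.930 → step 32: x=0.188, v=0.066, θ=-0.031, ω=0.018
apply F[32]=-0.874 → step 33: x=0.189, v=0.056, θ=-0.031, ω=0.022
apply F[33]=-0.822 → step 34: x=0.190, v=0.048, θ=-0.030, ω=0.026
apply F[34]=-0.774 → step 35: x=0.191, v=0.040, θ=-0.030, ω=0.028
apply F[35]=-0.729 → step 36: x=0.192, v=0.032, θ=-0.029, ω=0.031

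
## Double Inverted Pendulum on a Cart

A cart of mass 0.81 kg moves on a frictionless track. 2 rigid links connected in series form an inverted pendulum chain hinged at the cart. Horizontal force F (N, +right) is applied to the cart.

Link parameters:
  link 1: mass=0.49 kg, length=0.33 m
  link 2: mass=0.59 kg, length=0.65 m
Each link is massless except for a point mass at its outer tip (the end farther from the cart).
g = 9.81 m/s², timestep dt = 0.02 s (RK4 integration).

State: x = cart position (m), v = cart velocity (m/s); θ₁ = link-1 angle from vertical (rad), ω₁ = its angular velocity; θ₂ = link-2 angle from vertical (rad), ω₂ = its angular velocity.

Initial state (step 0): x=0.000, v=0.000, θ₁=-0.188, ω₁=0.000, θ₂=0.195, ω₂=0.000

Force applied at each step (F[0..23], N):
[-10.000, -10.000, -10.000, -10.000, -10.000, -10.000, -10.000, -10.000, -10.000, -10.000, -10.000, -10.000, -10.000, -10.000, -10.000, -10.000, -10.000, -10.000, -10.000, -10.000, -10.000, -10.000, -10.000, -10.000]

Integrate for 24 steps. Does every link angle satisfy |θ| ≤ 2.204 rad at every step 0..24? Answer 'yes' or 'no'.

apply F[0]=-10.000 → step 1: x=-0.002, v=-0.198, θ₁=-0.186, ω₁=0.231, θ₂=0.197, ω₂=0.249
apply F[1]=-10.000 → step 2: x=-0.008, v=-0.398, θ₁=-0.179, ω₁=0.473, θ₂=0.205, ω₂=0.496
apply F[2]=-10.000 → step 3: x=-0.018, v=-0.601, θ₁=-0.167, ω₁=0.738, θ₂=0.217, ω₂=0.738
apply F[3]=-10.000 → step 4: x=-0.032, v=-0.809, θ₁=-0.149, ω₁=1.038, θ₂=0.234, ω₂=0.973
apply F[4]=-10.000 → step 5: x=-0.050, v=-1.024, θ₁=-0.125, ω₁=1.387, θ₂=0.256, ω₂=1.197
apply F[5]=-10.000 → step 6: x=-0.073, v=-1.247, θ₁=-0.093, ω₁=1.801, θ₂=0.282, ω₂=1.403
apply F[6]=-10.000 → step 7: x=-0.100, v=-1.479, θ₁=-0.052, ω₁=2.297, θ₂=0.312, ω₂=1.583
apply F[7]=-10.000 → step 8: x=-0.132, v=-1.721, θ₁=-0.000, ω₁=2.889, θ₂=0.345, ω₂=1.728
apply F[8]=-10.000 → step 9: x=-0.169, v=-1.971, θ₁=0.064, ω₁=3.589, θ₂=0.381, ω₂=1.824
apply F[9]=-10.000 → step 10: x=-0.211, v=-2.223, θ₁=0.144, ω₁=4.391, θ₂=0.418, ω₂=1.861
apply F[10]=-10.000 → step 11: x=-0.258, v=-2.462, θ₁=0.240, ω₁=5.256, θ₂=0.455, ω₂=1.839
apply F[11]=-10.000 → step 12: x=-0.309, v=-2.667, θ₁=0.354, ω₁=6.101, θ₂=0.491, ω₂=1.778
apply F[12]=-10.000 → step 13: x=-0.364, v=-2.817, θ₁=0.483, ω₁=6.821, θ₂=0.526, ω₂=1.725
apply F[13]=-10.000 → step 14: x=-0.422, v=-2.902, θ₁=0.625, ω₁=7.343, θ₂=0.561, ω₂=1.734
apply F[14]=-10.000 → step 15: x=-0.480, v=-2.928, θ₁=0.776, ω₁=7.666, θ₂=0.596, ω₂=1.841
apply F[15]=-10.000 → step 16: x=-0.538, v=-2.911, θ₁=0.931, ω₁=7.840, θ₂=0.635, ω₂=2.051
apply F[16]=-10.000 → step 17: x=-0.596, v=-2.864, θ₁=1.089, ω₁=7.924, θ₂=0.679, ω₂=2.357
apply F[17]=-10.000 → step 18: x=-0.653, v=-2.796, θ₁=1.248, ω₁=7.954, θ₂=0.730, ω₂=2.746
apply F[18]=-10.000 → step 19: x=-0.708, v=-2.714, θ₁=1.407, ω₁=7.947, θ₂=0.789, ω₂=3.211
apply F[19]=-10.000 → step 20: x=-0.761, v=-2.621, θ₁=1.565, ω₁=7.902, θ₂=0.859, ω₂=3.745
apply F[20]=-10.000 → step 21: x=-0.813, v=-2.521, θ₁=1.722, ω₁=7.803, θ₂=0.939, ω₂=4.347
apply F[21]=-10.000 → step 22: x=-0.862, v=-2.417, θ₁=1.877, ω₁=7.617, θ₂=1.033, ω₂=5.015
apply F[22]=-10.000 → step 23: x=-0.909, v=-2.315, θ₁=2.026, ω₁=7.300, θ₂=1.140, ω₂=5.744
apply F[23]=-10.000 → step 24: x=-0.955, v=-2.221, θ₁=2.168, ω₁=6.796, θ₂=1.263, ω₂=6.529
Max |angle| over trajectory = 2.168 rad; bound = 2.204 → within bound.

Answer: yes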